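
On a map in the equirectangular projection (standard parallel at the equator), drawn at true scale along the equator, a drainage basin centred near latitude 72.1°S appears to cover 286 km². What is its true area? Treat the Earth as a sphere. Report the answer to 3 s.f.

Plate carrée maps x = Rλ, y = Rφ. The meridian scale is h = 1 and the parallel scale is k = 1/cos φ = sec φ.
Areal scale = h·k = 1 × sec φ; at 72.1°, h = 1.000, k = 3.254, so h·k = 3.254.
True area = apparent / (areal scale) = 286 / 3.254 ≈ 87.9 km².

87.9 km²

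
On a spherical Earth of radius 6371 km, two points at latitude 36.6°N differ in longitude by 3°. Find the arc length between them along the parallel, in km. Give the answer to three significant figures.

Arc length along a parallel = R cos φ · Δλ (with Δλ in radians).
= 6371 × cos 36.6° × (3° × π/180) = 6371 × 0.8028 × 0.05236 ≈ 268 km.

268 km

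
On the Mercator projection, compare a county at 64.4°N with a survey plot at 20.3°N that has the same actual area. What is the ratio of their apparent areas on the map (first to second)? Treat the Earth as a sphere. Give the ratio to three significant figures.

Mercator areal scale is sec²φ.
At 64.4°: sec²(64.4°) = 1/0.4321² = 5.356.
At 20.3°: sec²(20.3°) = 1/0.9379² = 1.137.
Ratio = 5.356/1.137 = cos²(20.3°)/cos²(64.4°) ≈ 4.71.

4.71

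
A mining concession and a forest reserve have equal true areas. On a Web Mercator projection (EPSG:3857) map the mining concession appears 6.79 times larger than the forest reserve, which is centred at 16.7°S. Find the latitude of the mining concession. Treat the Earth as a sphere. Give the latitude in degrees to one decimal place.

On Mercator, (apparent₁)/(apparent₂) = sec²φ₁ / sec²φ₂ when true areas are equal.
cos²φ₂ / cos²φ₁ = 6.79  ⇒  cos φ₁ = cos 16.7° / √6.79 = 0.9578/2.606 = 0.3676.
φ₁ = arccos(0.3676) ≈ 68.4°.

68.4°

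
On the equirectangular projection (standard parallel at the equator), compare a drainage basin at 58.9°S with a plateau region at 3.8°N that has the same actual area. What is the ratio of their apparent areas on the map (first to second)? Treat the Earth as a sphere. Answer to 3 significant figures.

1.93

In the plate carrée (x = Rλ, y = Rφ), meridians are true-scale (h = 1) and parallels are stretched by k = sec φ.
Areal scale at 58.9°: h·k = 1.000 × 1.936 = 1.936.
Areal scale at 3.8°: h·k = 1.000 × 1.002 = 1.002.
Ratio = 1.936/1.002 ≈ 1.93.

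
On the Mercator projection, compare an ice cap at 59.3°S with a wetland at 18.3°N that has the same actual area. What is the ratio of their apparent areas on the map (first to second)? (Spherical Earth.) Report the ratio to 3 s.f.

3.46

On Mercator, area is exaggerated by sec²φ = 1/cos²φ.
At 59.3°: sec²(59.3°) = 1/0.5105² = 3.837.
At 18.3°: sec²(18.3°) = 1/0.9494² = 1.109.
Ratio = 3.837/1.109 = cos²(18.3°)/cos²(59.3°) ≈ 3.46.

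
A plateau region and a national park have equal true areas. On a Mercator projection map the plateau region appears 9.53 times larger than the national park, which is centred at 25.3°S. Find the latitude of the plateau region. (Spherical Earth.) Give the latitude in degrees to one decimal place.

73.0°

Mercator areal scale is sec²φ, so apparent-area ratio = sec²φ₁ / sec²φ₂ = cos²φ₂ / cos²φ₁.
cos²φ₂ / cos²φ₁ = 9.53  ⇒  cos φ₁ = cos 25.3° / √9.53 = 0.9041/3.087 = 0.2929.
φ₁ = arccos(0.2929) ≈ 73.0°.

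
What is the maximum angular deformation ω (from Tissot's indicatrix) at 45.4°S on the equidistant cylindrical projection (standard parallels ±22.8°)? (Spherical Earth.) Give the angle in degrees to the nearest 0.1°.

The equidistant cylindrical projection with φ₀ = 22.8° has h = 1 (meridians true) and k = cos φ₀ / cos φ along parallels.
At 45.4°: h = 1.000, k = 1.313; principal scales a = 1.313, b = 1.000.
sin(ω/2) = (a − b)/(a + b) = 0.3129/2.313 = 0.1353, so ω = 2 arcsin(0.1353) ≈ 15.6°.

15.6°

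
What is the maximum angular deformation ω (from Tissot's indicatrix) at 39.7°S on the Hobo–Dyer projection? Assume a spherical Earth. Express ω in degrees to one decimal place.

3.5°

The Hobo–Dyer projection is cylindrical equal-area with φ₀ = 37.5°. A cylindrical equal-area projection with standard parallel φ₀ has meridian scale h = cos φ / cos φ₀ and parallel scale k = cos φ₀ / cos φ (so areas are preserved, h·k = 1).
At 39.7°: h = 0.9698, k = 1.031; principal scales a = 1.031, b = 0.9698.
sin(ω/2) = (a − b)/(a + b) = 0.06133/2.001 = 0.03065, so ω = 2 arcsin(0.03065) ≈ 3.5°.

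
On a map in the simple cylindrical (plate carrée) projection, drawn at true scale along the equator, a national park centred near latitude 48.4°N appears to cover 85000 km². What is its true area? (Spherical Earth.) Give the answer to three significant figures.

56400 km²

Plate carrée maps x = Rλ, y = Rφ. The meridian scale is h = 1 and the parallel scale is k = 1/cos φ = sec φ.
Areal scale = h·k = 1 × sec φ; at 48.4°, h = 1.000, k = 1.506, so h·k = 1.506.
True area = apparent / (areal scale) = 85000 / 1.506 ≈ 56400 km².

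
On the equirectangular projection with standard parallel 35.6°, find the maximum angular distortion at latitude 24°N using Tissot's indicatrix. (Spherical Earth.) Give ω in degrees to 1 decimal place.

6.7°

The equidistant cylindrical projection with φ₀ = 35.6° has h = 1 (meridians true) and k = cos φ₀ / cos φ along parallels.
At 24°: h = 1.000, k = 0.8900; principal scales a = 1.000, b = 0.8900.
sin(ω/2) = (a − b)/(a + b) = 0.1100/1.890 = 0.05817, so ω = 2 arcsin(0.05817) ≈ 6.7°.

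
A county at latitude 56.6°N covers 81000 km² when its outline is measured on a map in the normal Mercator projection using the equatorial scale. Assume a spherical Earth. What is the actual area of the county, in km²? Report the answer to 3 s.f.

24500 km²

The Mercator projection is conformal; its linear scale factor is the same in every direction and equals sec φ = 1/cos φ.
Areal scale = k² = sec²φ = 1/cos²(56.6°) = 1/0.5505² = 3.300.
True area = apparent / (areal scale) = 81000 / 3.300 ≈ 24500 km².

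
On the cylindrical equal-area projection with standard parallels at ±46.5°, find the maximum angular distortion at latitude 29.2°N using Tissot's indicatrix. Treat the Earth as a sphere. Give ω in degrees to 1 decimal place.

Cylindrical equal-area (φ₀ = 46.5°): h = cos φ / cos 46.5° along meridians, k = cos 46.5° / cos φ along parallels; h·k = 1.
At 29.2°: h = 1.268, k = 0.7886; principal scales a = 1.268, b = 0.7886.
sin(ω/2) = (a − b)/(a + b) = 0.4796/2.057 = 0.2332, so ω = 2 arcsin(0.2332) ≈ 27.0°.

27.0°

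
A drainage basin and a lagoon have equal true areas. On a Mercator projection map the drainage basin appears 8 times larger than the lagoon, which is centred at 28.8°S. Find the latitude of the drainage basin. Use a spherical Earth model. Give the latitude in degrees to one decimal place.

72.0°

For equal true areas on Mercator, apparent areas scale as sec²φ, so the ratio is cos²φ₂ / cos²φ₁.
cos²φ₂ / cos²φ₁ = 8  ⇒  cos φ₁ = cos 28.8° / √8 = 0.8763/2.828 = 0.3098.
φ₁ = arccos(0.3098) ≈ 72.0°.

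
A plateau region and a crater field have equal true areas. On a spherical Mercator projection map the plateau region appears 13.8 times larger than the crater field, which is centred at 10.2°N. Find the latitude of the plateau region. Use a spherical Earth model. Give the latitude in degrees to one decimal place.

74.6°

On Mercator, (apparent₁)/(apparent₂) = sec²φ₁ / sec²φ₂ when true areas are equal.
cos²φ₂ / cos²φ₁ = 13.8  ⇒  cos φ₁ = cos 10.2° / √13.8 = 0.9842/3.715 = 0.2649.
φ₁ = arccos(0.2649) ≈ 74.6°.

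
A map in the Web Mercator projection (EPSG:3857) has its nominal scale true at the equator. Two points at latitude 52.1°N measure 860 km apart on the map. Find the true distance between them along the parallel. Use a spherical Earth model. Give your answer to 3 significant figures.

Mercator is conformal, so the point scale is isotropic: h = k = sec φ = 1/cos φ.
Along the parallel at 52.1°, map distances are exaggerated by k = sec 52.1° = 1.628.
True distance = 860 / 1.628 = 860 × cos 52.1° ≈ 528 km.

528 km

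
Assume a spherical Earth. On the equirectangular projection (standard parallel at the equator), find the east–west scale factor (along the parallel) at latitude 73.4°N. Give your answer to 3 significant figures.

3.50

For the equirectangular projection with φ₀ = 0 (plate carrée), h = 1 along meridians and k = sec φ along parallels.
k = 1/cos 73.4° = 1/0.2857 = 3.500.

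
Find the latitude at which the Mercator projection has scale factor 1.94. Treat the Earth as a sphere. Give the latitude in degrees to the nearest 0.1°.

59.0°

Mercator scale is k = sec φ = 1/cos φ.
1/cos φ = 1.94  ⇒  cos φ = 0.5155  ⇒  φ = arccos(0.5155) ≈ 59.0°.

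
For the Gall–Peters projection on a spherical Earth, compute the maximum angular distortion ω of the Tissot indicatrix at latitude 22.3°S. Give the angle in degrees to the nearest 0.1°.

30.4°

The Gall–Peters projection is cylindrical equal-area with φ₀ = 45°. Cylindrical equal-area (φ₀ = 45°): h = cos φ / cos 45° along meridians, k = cos 45° / cos φ along parallels; h·k = 1.
At 22.3°: h = 1.308, k = 0.7643; principal scales a = 1.308, b = 0.7643.
sin(ω/2) = (a − b)/(a + b) = 0.5442/2.073 = 0.2625, so ω = 2 arcsin(0.2625) ≈ 30.4°.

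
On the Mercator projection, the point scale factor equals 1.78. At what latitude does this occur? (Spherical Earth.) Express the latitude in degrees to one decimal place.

55.8°

Mercator scale is k = sec φ = 1/cos φ.
1/cos φ = 1.78  ⇒  cos φ = 0.5618  ⇒  φ = arccos(0.5618) ≈ 55.8°.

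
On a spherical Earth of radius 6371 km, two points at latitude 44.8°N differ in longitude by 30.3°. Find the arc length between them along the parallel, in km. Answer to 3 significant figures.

2390 km

Arc length along a parallel = R cos φ · Δλ (with Δλ in radians).
= 6371 × cos 44.8° × (30.3° × π/180) = 6371 × 0.7096 × 0.5288 ≈ 2390 km.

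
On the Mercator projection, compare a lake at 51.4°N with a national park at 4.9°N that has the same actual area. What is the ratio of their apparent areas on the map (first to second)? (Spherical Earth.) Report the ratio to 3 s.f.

Mercator is conformal with k = sec φ, so areal scale = k² = sec²φ.
At 51.4°: sec²(51.4°) = 1/0.6239² = 2.569.
At 4.9°: sec²(4.9°) = 1/0.9963² = 1.007.
Ratio = 2.569/1.007 = cos²(4.9°)/cos²(51.4°) ≈ 2.55.

2.55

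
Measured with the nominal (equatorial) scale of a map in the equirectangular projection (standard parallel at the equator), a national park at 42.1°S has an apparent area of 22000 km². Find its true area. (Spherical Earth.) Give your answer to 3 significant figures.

Plate carrée maps x = Rλ, y = Rφ. The meridian scale is h = 1 and the parallel scale is k = 1/cos φ = sec φ.
Areal scale = h·k = 1 × sec φ; at 42.1°, h = 1.000, k = 1.348, so h·k = 1.348.
True area = apparent / (areal scale) = 22000 / 1.348 ≈ 16300 km².

16300 km²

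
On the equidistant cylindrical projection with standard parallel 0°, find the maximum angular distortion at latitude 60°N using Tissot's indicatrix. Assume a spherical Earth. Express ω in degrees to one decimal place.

38.9°

Plate carrée maps x = Rλ, y = Rφ. The meridian scale is h = 1 and the parallel scale is k = 1/cos φ = sec φ.
At 60°: h = 1.000, k = 2.000; principal scales a = 2.000, b = 1.000.
sin(ω/2) = (a − b)/(a + b) = 1.0000/3.000 = 0.3333, so ω = 2 arcsin(0.3333) ≈ 38.9°.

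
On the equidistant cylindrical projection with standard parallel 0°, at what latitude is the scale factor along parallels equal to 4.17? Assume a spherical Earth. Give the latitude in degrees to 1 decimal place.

Plate carrée: h = 1, k = sec φ along parallels.
sec φ = 4.17  ⇒  cos φ = 0.2398  ⇒  φ ≈ 76.1°.

76.1°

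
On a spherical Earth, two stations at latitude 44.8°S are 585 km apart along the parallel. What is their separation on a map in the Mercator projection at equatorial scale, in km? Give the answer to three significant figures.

824 km

The Mercator projection is conformal; its linear scale factor is the same in every direction and equals sec φ = 1/cos φ.
Along the parallel, k = sec 44.8° = 1/0.7096 = 1.409.
Map distance = 585 × 1.409 ≈ 824 km.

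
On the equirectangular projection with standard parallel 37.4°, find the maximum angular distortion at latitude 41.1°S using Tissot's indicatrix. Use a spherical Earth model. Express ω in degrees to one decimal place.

3.0°

With standard parallel φ₀ = 37.4°, the equirectangular projection gives x = Rλ cos φ₀, y = Rφ, so h = 1 and k = cos 37.4° / cos φ.
At 41.1°: h = 1.000, k = 1.054; principal scales a = 1.054, b = 1.000.
sin(ω/2) = (a − b)/(a + b) = 0.05421/2.054 = 0.02639, so ω = 2 arcsin(0.02639) ≈ 3.0°.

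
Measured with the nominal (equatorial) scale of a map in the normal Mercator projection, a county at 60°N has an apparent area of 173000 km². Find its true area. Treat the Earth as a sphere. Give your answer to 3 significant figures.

Mercator is conformal, so the point scale is isotropic: h = k = sec φ = 1/cos φ.
Areal scale = k² = sec²φ = 1/cos²(60°) = 1/0.5000² = 4.000.
True area = apparent / (areal scale) = 173000 / 4.000 ≈ 43300 km².

43300 km²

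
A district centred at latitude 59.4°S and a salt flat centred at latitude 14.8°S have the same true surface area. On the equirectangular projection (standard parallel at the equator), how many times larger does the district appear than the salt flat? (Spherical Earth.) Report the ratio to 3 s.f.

For the equirectangular projection with φ₀ = 0 (plate carrée), h = 1 along meridians and k = sec φ along parallels.
Areal scale at 59.4°: h·k = 1.000 × 1.964 = 1.964.
Areal scale at 14.8°: h·k = 1.000 × 1.034 = 1.034.
Ratio = 1.964/1.034 ≈ 1.90.

1.90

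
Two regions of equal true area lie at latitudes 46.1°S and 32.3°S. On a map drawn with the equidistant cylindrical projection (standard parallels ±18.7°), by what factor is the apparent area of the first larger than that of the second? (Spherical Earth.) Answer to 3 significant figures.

With standard parallel φ₀ = 18.7°, the equirectangular projection gives x = Rλ cos φ₀, y = Rφ, so h = 1 and k = cos 18.7° / cos φ.
Areal scale at 46.1°: h·k = 1.000 × 1.366 = 1.366.
Areal scale at 32.3°: h·k = 1.000 × 1.121 = 1.121.
Ratio = 1.366/1.121 ≈ 1.22.

1.22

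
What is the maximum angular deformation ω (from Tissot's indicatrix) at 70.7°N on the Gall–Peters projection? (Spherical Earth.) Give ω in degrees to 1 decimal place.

Gall–Peters is a cylindrical equal-area projection with standard parallels at ±45°. A cylindrical equal-area projection with standard parallel φ₀ has meridian scale h = cos φ / cos φ₀ and parallel scale k = cos φ₀ / cos φ (so areas are preserved, h·k = 1).
At 70.7°: h = 0.4674, k = 2.139; principal scales a = 2.139, b = 0.4674.
sin(ω/2) = (a − b)/(a + b) = 1.672/2.607 = 0.6414, so ω = 2 arcsin(0.6414) ≈ 79.8°.

79.8°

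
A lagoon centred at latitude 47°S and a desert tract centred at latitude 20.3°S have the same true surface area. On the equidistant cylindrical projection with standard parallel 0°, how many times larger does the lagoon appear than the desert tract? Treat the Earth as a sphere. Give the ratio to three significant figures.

1.38

For the equirectangular projection with φ₀ = 0 (plate carrée), h = 1 along meridians and k = sec φ along parallels.
Areal scale at 47°: h·k = 1.000 × 1.466 = 1.466.
Areal scale at 20.3°: h·k = 1.000 × 1.066 = 1.066.
Ratio = 1.466/1.066 ≈ 1.38.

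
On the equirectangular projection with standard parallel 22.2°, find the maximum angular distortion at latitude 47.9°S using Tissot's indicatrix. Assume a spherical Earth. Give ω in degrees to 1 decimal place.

With standard parallel φ₀ = 22.2°, the equirectangular projection gives x = Rλ cos φ₀, y = Rφ, so h = 1 and k = cos 22.2° / cos φ.
At 47.9°: h = 1.000, k = 1.381; principal scales a = 1.381, b = 1.000.
sin(ω/2) = (a − b)/(a + b) = 0.3810/2.381 = 0.1600, so ω = 2 arcsin(0.1600) ≈ 18.4°.

18.4°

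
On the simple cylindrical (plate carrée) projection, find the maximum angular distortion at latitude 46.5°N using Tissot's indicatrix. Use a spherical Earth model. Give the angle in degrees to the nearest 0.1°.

In the plate carrée (x = Rλ, y = Rφ), meridians are true-scale (h = 1) and parallels are stretched by k = sec φ.
At 46.5°: h = 1.000, k = 1.453; principal scales a = 1.453, b = 1.000.
sin(ω/2) = (a − b)/(a + b) = 0.4527/2.453 = 0.1846, so ω = 2 arcsin(0.1846) ≈ 21.3°.

21.3°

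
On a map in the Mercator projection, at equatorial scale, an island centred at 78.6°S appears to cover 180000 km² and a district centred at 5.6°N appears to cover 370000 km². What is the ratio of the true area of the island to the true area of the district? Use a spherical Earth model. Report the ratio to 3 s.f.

Since Mercator area scale is 1/cos²φ, the true area equals the apparent area multiplied by cos²φ.
True area of island: 180000 × cos²(78.6°) = 180000 × 0.03907 = 7032 km².
True area of district: 370000 × cos²(5.6°) = 370000 × 0.9905 = 366500 km².
Ratio = 7032 / 366500 ≈ 0.0192.

0.0192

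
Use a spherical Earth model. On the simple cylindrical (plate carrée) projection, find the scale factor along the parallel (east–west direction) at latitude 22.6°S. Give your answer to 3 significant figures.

1.08

Plate carrée maps x = Rλ, y = Rφ. The meridian scale is h = 1 and the parallel scale is k = 1/cos φ = sec φ.
k = 1/cos 22.6° = 1/0.9232 = 1.083.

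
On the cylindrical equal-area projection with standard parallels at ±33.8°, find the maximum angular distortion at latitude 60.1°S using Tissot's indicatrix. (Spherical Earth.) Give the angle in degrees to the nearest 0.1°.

56.2°

A cylindrical equal-area projection with standard parallel φ₀ has meridian scale h = cos φ / cos φ₀ and parallel scale k = cos φ₀ / cos φ (so areas are preserved, h·k = 1).
At 60.1°: h = 0.5999, k = 1.667; principal scales a = 1.667, b = 0.5999.
sin(ω/2) = (a − b)/(a + b) = 1.067/2.267 = 0.4707, so ω = 2 arcsin(0.4707) ≈ 56.2°.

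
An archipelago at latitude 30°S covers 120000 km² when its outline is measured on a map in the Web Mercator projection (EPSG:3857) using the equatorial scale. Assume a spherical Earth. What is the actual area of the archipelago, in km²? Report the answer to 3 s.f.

90000 km²

The Mercator projection is conformal; its linear scale factor is the same in every direction and equals sec φ = 1/cos φ.
Areal scale = k² = sec²φ = 1/cos²(30°) = 1/0.8660² = 1.333.
True area = apparent / (areal scale) = 120000 / 1.333 ≈ 90000 km².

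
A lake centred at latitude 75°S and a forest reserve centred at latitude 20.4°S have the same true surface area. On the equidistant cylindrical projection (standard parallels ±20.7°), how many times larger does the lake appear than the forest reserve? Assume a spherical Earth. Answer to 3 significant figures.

3.62

With standard parallel φ₀ = 20.7°, the equirectangular projection gives x = Rλ cos φ₀, y = Rφ, so h = 1 and k = cos 20.7° / cos φ.
Areal scale at 75°: h·k = 1.000 × 3.614 = 3.614.
Areal scale at 20.4°: h·k = 1.000 × 0.9980 = 0.9980.
Ratio = 3.614/0.9980 ≈ 3.62.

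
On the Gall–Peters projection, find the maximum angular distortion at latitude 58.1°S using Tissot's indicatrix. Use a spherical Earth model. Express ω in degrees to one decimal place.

32.9°

The Gall–Peters projection is cylindrical equal-area with φ₀ = 45°. A cylindrical equal-area projection with standard parallel φ₀ has meridian scale h = cos φ / cos φ₀ and parallel scale k = cos φ₀ / cos φ (so areas are preserved, h·k = 1).
At 58.1°: h = 0.7473, k = 1.338; principal scales a = 1.338, b = 0.7473.
sin(ω/2) = (a − b)/(a + b) = 0.5908/2.085 = 0.2833, so ω = 2 arcsin(0.2833) ≈ 32.9°.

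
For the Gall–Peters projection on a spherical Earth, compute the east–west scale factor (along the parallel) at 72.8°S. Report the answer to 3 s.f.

The Gall–Peters projection is cylindrical equal-area with φ₀ = 45°. For cylindrical equal-area with standard parallel φ₀, h = cos φ / cos φ₀ and k = cos φ₀ / cos φ, so h·k = 1.
k = cos 45° / cos 72.8° = 0.7071/0.2957 = 2.391.

2.39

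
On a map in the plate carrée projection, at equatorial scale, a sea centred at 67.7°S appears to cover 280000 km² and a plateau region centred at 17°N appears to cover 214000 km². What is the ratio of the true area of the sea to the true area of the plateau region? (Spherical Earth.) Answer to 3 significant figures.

On the plate carrée, areal scale = h·k = 1 × sec φ, so true area = apparent × cos φ.
True area of sea: 280000 × cos(67.7°) = 280000 × 0.3795 = 106200 km².
True area of plateau region: 214000 × cos(17°) = 214000 × 0.9563 = 204600 km².
Ratio = 106200 / 204600 ≈ 0.519.

0.519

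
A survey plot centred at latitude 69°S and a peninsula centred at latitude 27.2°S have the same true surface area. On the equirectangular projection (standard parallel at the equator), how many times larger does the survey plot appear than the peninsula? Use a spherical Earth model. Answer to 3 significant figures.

2.48

Plate carrée maps x = Rλ, y = Rφ. The meridian scale is h = 1 and the parallel scale is k = 1/cos φ = sec φ.
Areal scale at 69°: h·k = 1.000 × 2.790 = 2.790.
Areal scale at 27.2°: h·k = 1.000 × 1.124 = 1.124.
Ratio = 2.790/1.124 ≈ 2.48.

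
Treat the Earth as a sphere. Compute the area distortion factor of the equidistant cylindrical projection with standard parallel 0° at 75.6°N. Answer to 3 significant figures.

In the plate carrée (x = Rλ, y = Rφ), meridians are true-scale (h = 1) and parallels are stretched by k = sec φ.
Areal scale = h·k = 1 × sec φ; at 75.6°, h = 1.000, k = 4.021, so h·k = 4.021.

4.02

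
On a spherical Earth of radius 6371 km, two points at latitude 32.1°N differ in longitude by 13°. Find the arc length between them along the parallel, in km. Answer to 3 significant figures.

1220 km

Arc length along a parallel = R cos φ · Δλ (with Δλ in radians).
= 6371 × cos 32.1° × (13° × π/180) = 6371 × 0.8471 × 0.2269 ≈ 1220 km.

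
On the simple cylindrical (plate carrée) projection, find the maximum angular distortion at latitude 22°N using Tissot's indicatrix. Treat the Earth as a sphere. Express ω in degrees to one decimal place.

For the equirectangular projection with φ₀ = 0 (plate carrée), h = 1 along meridians and k = sec φ along parallels.
At 22°: h = 1.000, k = 1.079; principal scales a = 1.079, b = 1.000.
sin(ω/2) = (a − b)/(a + b) = 0.07853/2.079 = 0.03778, so ω = 2 arcsin(0.03778) ≈ 4.3°.

4.3°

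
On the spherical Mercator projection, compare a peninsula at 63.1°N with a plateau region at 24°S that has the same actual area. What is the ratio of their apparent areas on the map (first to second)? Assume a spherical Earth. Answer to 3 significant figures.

4.08

Mercator areal scale is sec²φ.
At 63.1°: sec²(63.1°) = 1/0.4524² = 4.885.
At 24°: sec²(24°) = 1/0.9135² = 1.198.
Ratio = 4.885/1.198 = cos²(24°)/cos²(63.1°) ≈ 4.08.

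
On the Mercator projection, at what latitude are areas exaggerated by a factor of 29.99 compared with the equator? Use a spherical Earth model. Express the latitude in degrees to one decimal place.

Mercator areal scale is sec²φ.
sec²φ = 29.99  ⇒  cos²φ = 0.03334  ⇒  cos φ = 0.1826.
φ = arccos(0.1826) ≈ 79.5°.

79.5°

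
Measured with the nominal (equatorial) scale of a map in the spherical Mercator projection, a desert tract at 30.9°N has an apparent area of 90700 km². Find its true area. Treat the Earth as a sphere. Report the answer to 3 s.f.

The Mercator projection is conformal; its linear scale factor is the same in every direction and equals sec φ = 1/cos φ.
Areal scale = k² = sec²φ = 1/cos²(30.9°) = 1/0.8581² = 1.358.
True area = apparent / (areal scale) = 90700 / 1.358 ≈ 66800 km².

66800 km²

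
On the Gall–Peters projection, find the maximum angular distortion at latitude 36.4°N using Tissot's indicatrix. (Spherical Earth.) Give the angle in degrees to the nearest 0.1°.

14.8°

Gall–Peters is a cylindrical equal-area projection with standard parallels at ±45°. Cylindrical equal-area (φ₀ = 45°): h = cos φ / cos 45° along meridians, k = cos 45° / cos φ along parallels; h·k = 1.
At 36.4°: h = 1.138, k = 0.8785; principal scales a = 1.138, b = 0.8785.
sin(ω/2) = (a − b)/(a + b) = 0.2598/2.017 = 0.1288, so ω = 2 arcsin(0.1288) ≈ 14.8°.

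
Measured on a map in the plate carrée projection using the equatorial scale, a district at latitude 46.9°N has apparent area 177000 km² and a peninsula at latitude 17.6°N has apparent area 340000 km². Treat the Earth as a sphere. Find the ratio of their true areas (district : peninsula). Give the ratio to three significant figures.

Plate carrée has h = 1 and k = sec φ, giving areal scale sec φ; true area = (apparent area) · cos φ.
True area of district: 177000 × cos(46.9°) = 177000 × 0.6833 = 120900 km².
True area of peninsula: 340000 × cos(17.6°) = 340000 × 0.9532 = 324100 km².
Ratio = 120900 / 324100 ≈ 0.373.

0.373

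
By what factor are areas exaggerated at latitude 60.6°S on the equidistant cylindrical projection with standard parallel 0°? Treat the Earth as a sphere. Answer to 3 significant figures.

Plate carrée maps x = Rλ, y = Rφ. The meridian scale is h = 1 and the parallel scale is k = 1/cos φ = sec φ.
Areal scale = h·k = 1 × sec φ; at 60.6°, h = 1.000, k = 2.037, so h·k = 2.037.

2.04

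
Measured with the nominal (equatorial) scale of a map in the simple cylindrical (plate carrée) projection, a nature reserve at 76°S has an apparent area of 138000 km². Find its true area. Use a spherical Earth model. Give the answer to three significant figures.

For the equirectangular projection with φ₀ = 0 (plate carrée), h = 1 along meridians and k = sec φ along parallels.
Areal scale = h·k = 1 × sec φ; at 76°, h = 1.000, k = 4.134, so h·k = 4.134.
True area = apparent / (areal scale) = 138000 / 4.134 ≈ 33400 km².

33400 km²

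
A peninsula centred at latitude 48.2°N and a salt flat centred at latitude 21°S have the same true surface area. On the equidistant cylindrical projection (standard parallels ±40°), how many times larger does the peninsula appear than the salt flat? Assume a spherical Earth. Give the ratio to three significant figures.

1.40

The equidistant cylindrical projection with φ₀ = 40° has h = 1 (meridians true) and k = cos φ₀ / cos φ along parallels.
Areal scale at 48.2°: h·k = 1.000 × 1.149 = 1.149.
Areal scale at 21°: h·k = 1.000 × 0.8205 = 0.8205.
Ratio = 1.149/0.8205 ≈ 1.40.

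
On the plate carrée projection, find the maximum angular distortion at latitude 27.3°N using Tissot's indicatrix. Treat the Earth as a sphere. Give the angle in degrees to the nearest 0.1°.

For the equirectangular projection with φ₀ = 0 (plate carrée), h = 1 along meridians and k = sec φ along parallels.
At 27.3°: h = 1.000, k = 1.125; principal scales a = 1.125, b = 1.000.
sin(ω/2) = (a − b)/(a + b) = 0.1253/2.125 = 0.05898, so ω = 2 arcsin(0.05898) ≈ 6.8°.

6.8°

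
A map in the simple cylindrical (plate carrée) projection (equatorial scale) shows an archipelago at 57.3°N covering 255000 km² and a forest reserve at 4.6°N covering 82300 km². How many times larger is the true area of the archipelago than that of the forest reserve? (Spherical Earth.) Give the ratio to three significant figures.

On the plate carrée, areal scale = h·k = 1 × sec φ, so true area = apparent × cos φ.
True area of archipelago: 255000 × cos(57.3°) = 255000 × 0.5402 = 137800 km².
True area of forest reserve: 82300 × cos(4.6°) = 82300 × 0.9968 = 82030 km².
Ratio = 137800 / 82030 ≈ 1.68.

1.68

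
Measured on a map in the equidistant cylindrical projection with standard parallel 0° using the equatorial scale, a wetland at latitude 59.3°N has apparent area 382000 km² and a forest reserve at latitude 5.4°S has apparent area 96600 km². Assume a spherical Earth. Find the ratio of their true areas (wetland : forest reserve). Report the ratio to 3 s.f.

On the plate carrée, areal scale = h·k = 1 × sec φ, so true area = apparent × cos φ.
True area of wetland: 382000 × cos(59.3°) = 382000 × 0.5105 = 195000 km².
True area of forest reserve: 96600 × cos(5.4°) = 96600 × 0.9956 = 96170 km².
Ratio = 195000 / 96170 ≈ 2.03.

2.03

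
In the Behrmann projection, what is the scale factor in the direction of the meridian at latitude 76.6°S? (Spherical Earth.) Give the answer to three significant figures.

0.268

The Behrmann projection is cylindrical equal-area with φ₀ = 30°. For cylindrical equal-area with standard parallel φ₀, h = cos φ / cos φ₀ and k = cos φ₀ / cos φ, so h·k = 1.
h = cos 76.6° / cos 30° = 0.2317/0.8660 = 0.2676.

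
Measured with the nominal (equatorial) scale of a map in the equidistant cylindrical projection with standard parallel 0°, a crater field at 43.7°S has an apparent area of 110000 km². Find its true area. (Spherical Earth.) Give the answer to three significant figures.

For the equirectangular projection with φ₀ = 0 (plate carrée), h = 1 along meridians and k = sec φ along parallels.
Areal scale = h·k = 1 × sec φ; at 43.7°, h = 1.000, k = 1.383, so h·k = 1.383.
True area = apparent / (areal scale) = 110000 / 1.383 ≈ 79500 km².

79500 km²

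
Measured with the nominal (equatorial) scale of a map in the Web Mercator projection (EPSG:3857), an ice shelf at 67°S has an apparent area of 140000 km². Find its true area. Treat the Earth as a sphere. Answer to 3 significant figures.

21400 km²

Mercator is conformal, so the point scale is isotropic: h = k = sec φ = 1/cos φ.
Areal scale = k² = sec²φ = 1/cos²(67°) = 1/0.3907² = 6.550.
True area = apparent / (areal scale) = 140000 / 6.550 ≈ 21400 km².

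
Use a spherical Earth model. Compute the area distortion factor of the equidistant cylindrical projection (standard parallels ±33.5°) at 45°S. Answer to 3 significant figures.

1.18

The equidistant cylindrical projection with φ₀ = 33.5° has h = 1 (meridians true) and k = cos φ₀ / cos φ along parallels.
Areal scale = h·k = 1 × cos φ₀ / cos φ; at 45°, h = 1.000, k = 1.179, so h·k = 1.179.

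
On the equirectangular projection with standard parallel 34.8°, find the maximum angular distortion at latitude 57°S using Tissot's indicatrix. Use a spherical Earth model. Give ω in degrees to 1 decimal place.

23.4°

With standard parallel φ₀ = 34.8°, the equirectangular projection gives x = Rλ cos φ₀, y = Rφ, so h = 1 and k = cos 34.8° / cos φ.
At 57°: h = 1.000, k = 1.508; principal scales a = 1.508, b = 1.000.
sin(ω/2) = (a − b)/(a + b) = 0.5077/2.508 = 0.2025, so ω = 2 arcsin(0.2025) ≈ 23.4°.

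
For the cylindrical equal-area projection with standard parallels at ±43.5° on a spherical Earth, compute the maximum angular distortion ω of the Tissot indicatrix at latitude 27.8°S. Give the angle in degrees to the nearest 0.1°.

For cylindrical equal-area with standard parallel φ₀, h = cos φ / cos φ₀ and k = cos φ₀ / cos φ, so h·k = 1.
At 27.8°: h = 1.219, k = 0.8200; principal scales a = 1.219, b = 0.8200.
sin(ω/2) = (a − b)/(a + b) = 0.3995/2.040 = 0.1959, so ω = 2 arcsin(0.1959) ≈ 22.6°.

22.6°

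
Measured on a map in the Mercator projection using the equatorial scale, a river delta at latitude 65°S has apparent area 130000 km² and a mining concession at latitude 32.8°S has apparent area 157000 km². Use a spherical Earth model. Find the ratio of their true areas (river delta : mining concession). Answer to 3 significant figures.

Since Mercator area scale is 1/cos²φ, the true area equals the apparent area multiplied by cos²φ.
True area of river delta: 130000 × cos²(65°) = 130000 × 0.1786 = 23220 km².
True area of mining concession: 157000 × cos²(32.8°) = 157000 × 0.7066 = 110900 km².
Ratio = 23220 / 110900 ≈ 0.209.

0.209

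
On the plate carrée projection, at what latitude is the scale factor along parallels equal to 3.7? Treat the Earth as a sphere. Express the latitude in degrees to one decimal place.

74.3°

Plate carrée: h = 1, k = sec φ along parallels.
sec φ = 3.7  ⇒  cos φ = 0.2703  ⇒  φ ≈ 74.3°.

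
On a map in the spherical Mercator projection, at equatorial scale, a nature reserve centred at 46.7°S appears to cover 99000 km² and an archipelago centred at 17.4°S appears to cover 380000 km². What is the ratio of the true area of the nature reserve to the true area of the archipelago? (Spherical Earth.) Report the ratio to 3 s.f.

0.135

Mercator's areal exaggeration is sec²φ; hence true area = (apparent area) · cos²φ.
True area of nature reserve: 99000 × cos²(46.7°) = 99000 × 0.4703 = 46560 km².
True area of archipelago: 380000 × cos²(17.4°) = 380000 × 0.9106 = 346000 km².
Ratio = 46560 / 346000 ≈ 0.135.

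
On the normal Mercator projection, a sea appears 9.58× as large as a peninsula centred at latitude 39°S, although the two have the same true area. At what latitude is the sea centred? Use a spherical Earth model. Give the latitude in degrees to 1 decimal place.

75.5°

Mercator areal scale is sec²φ, so apparent-area ratio = sec²φ₁ / sec²φ₂ = cos²φ₂ / cos²φ₁.
cos²φ₂ / cos²φ₁ = 9.58  ⇒  cos φ₁ = cos 39° / √9.58 = 0.7771/3.095 = 0.2511.
φ₁ = arccos(0.2511) ≈ 75.5°.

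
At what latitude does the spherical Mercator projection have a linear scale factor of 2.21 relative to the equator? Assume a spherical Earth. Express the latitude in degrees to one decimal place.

63.1°

Mercator scale is k = sec φ = 1/cos φ.
1/cos φ = 2.21  ⇒  cos φ = 0.4525  ⇒  φ = arccos(0.4525) ≈ 63.1°.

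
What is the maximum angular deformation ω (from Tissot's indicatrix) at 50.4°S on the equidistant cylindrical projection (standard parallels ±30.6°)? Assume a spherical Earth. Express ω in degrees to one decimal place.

With standard parallel φ₀ = 30.6°, the equirectangular projection gives x = Rλ cos φ₀, y = Rφ, so h = 1 and k = cos 30.6° / cos φ.
At 50.4°: h = 1.000, k = 1.350; principal scales a = 1.350, b = 1.000.
sin(ω/2) = (a − b)/(a + b) = 0.3503/2.350 = 0.1491, so ω = 2 arcsin(0.1491) ≈ 17.1°.

17.1°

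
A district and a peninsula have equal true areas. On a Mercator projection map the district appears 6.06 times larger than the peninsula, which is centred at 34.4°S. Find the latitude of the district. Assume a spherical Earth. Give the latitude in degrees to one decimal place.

For equal true areas on Mercator, apparent areas scale as sec²φ, so the ratio is cos²φ₂ / cos²φ₁.
cos²φ₂ / cos²φ₁ = 6.06  ⇒  cos φ₁ = cos 34.4° / √6.06 = 0.8251/2.462 = 0.3352.
φ₁ = arccos(0.3352) ≈ 70.4°.

70.4°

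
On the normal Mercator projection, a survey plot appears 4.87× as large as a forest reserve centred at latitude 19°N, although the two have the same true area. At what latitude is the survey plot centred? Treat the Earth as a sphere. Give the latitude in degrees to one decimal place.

64.6°

Mercator areal scale is sec²φ, so apparent-area ratio = sec²φ₁ / sec²φ₂ = cos²φ₂ / cos²φ₁.
cos²φ₂ / cos²φ₁ = 4.87  ⇒  cos φ₁ = cos 19° / √4.87 = 0.9455/2.207 = 0.4285.
φ₁ = arccos(0.4285) ≈ 64.6°.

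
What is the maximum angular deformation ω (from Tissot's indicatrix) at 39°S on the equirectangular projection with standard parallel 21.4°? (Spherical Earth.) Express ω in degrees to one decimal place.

10.3°

In the equirectangular projection with standard parallel φ₀ = 21.4° (x = Rλ cos φ₀, y = Rφ), meridians are true-scale (h = 1) and the parallel scale is k = cos φ₀ / cos φ.
At 39°: h = 1.000, k = 1.198; principal scales a = 1.198, b = 1.000.
sin(ω/2) = (a − b)/(a + b) = 0.1980/2.198 = 0.09010, so ω = 2 arcsin(0.09010) ≈ 10.3°.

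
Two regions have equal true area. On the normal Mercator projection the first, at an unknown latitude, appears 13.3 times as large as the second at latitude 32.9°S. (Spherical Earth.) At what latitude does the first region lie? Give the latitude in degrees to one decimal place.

Mercator areal scale is sec²φ, so apparent-area ratio = sec²φ₁ / sec²φ₂ = cos²φ₂ / cos²φ₁.
cos²φ₂ / cos²φ₁ = 13.3  ⇒  cos φ₁ = cos 32.9° / √13.3 = 0.8396/3.647 = 0.2302.
φ₁ = arccos(0.2302) ≈ 76.7°.

76.7°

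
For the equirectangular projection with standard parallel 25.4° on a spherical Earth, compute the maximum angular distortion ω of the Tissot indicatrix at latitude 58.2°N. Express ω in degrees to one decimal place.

With standard parallel φ₀ = 25.4°, the equirectangular projection gives x = Rλ cos φ₀, y = Rφ, so h = 1 and k = cos 25.4° / cos φ.
At 58.2°: h = 1.000, k = 1.714; principal scales a = 1.714, b = 1.000.
sin(ω/2) = (a − b)/(a + b) = 0.7143/2.714 = 0.2631, so ω = 2 arcsin(0.2631) ≈ 30.5°.

30.5°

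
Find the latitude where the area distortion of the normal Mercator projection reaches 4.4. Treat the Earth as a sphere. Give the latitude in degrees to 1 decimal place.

61.5°

Mercator areal scale is sec²φ.
sec²φ = 4.4  ⇒  cos²φ = 0.2273  ⇒  cos φ = 0.4767.
φ = arccos(0.4767) ≈ 61.5°.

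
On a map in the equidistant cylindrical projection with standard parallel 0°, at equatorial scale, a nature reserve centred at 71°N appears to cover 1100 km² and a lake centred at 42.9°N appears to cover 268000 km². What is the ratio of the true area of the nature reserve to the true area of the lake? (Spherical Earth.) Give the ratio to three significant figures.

Plate carrée has h = 1 and k = sec φ, giving areal scale sec φ; true area = (apparent area) · cos φ.
True area of nature reserve: 1100 × cos(71°) = 1100 × 0.3256 = 358.1 km².
True area of lake: 268000 × cos(42.9°) = 268000 × 0.7325 = 196300 km².
Ratio = 358.1 / 196300 ≈ 0.00182.

0.00182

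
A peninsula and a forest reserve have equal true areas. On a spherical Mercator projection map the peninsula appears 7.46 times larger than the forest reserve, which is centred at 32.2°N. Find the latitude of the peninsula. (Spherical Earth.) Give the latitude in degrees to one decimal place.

72.0°

For equal true areas on Mercator, apparent areas scale as sec²φ, so the ratio is cos²φ₂ / cos²φ₁.
cos²φ₂ / cos²φ₁ = 7.46  ⇒  cos φ₁ = cos 32.2° / √7.46 = 0.8462/2.731 = 0.3098.
φ₁ = arccos(0.3098) ≈ 72.0°.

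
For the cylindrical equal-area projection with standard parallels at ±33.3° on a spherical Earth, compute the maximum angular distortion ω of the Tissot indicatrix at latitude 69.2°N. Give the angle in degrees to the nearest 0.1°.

87.9°

Cylindrical equal-area (φ₀ = 33.3°): h = cos φ / cos 33.3° along meridians, k = cos 33.3° / cos φ along parallels; h·k = 1.
At 69.2°: h = 0.4249, k = 2.354; principal scales a = 2.354, b = 0.4249.
sin(ω/2) = (a − b)/(a + b) = 1.929/2.779 = 0.6942, so ω = 2 arcsin(0.6942) ≈ 87.9°.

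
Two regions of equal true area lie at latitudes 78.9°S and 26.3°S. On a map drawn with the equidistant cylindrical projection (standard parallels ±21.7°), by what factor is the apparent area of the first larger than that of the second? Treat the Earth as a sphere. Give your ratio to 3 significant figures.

With standard parallel φ₀ = 21.7°, the equirectangular projection gives x = Rλ cos φ₀, y = Rφ, so h = 1 and k = cos 21.7° / cos φ.
Areal scale at 78.9°: h·k = 1.000 × 4.826 = 4.826.
Areal scale at 26.3°: h·k = 1.000 × 1.036 = 1.036.
Ratio = 4.826/1.036 ≈ 4.66.

4.66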